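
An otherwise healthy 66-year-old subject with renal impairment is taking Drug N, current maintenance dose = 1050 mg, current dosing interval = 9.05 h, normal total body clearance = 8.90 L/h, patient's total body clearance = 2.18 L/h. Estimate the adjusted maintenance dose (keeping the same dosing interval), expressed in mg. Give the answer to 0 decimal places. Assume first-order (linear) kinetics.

257 mg

To keep the same average steady-state level, dosing rate must scale with clearance.
CL ratio = 2.18 / 8.90 = 0.2449
New dose (same interval) = 1050 × 0.2449 = 257.1 mg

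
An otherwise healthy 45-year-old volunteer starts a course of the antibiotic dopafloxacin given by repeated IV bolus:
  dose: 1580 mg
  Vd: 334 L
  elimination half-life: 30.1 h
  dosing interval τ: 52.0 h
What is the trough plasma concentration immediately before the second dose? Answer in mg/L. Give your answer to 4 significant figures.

1.428 mg/L

C₀ per dose = Dose / Vd = 1580 / 334 = 4.731 mg/L
k = ln2 / t½ = 0.693147 / 30.1 = 0.02303 h⁻¹
Fraction remaining after one interval: r = e^(−kτ) = e^(−0.02303 × 52.0) = 0.3019
Before dose 2, 1 dose has been given (aged 1τ).
C_trough = C₀ × r = 4.731 × 0.3019 = 1.428 mg/L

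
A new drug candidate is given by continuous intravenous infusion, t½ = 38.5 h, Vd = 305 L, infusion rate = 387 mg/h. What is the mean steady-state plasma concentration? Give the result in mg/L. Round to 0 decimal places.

k = ln2 / t½ = 0.693147 / 38.5 = 0.01800 h⁻¹
CL = k × Vd = 0.01800 × 305 = 5.490 L/h
At steady state Css = R₀ / CL = 387 / 5.490 = 70.49 mg/L

70 mg/L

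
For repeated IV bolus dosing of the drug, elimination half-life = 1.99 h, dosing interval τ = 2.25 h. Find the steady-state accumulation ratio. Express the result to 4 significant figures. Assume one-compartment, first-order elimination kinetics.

k = ln2 / t½ = 0.693147 / 1.99 = 0.3483 h⁻¹
e^(−kτ) = e^(−0.3483 × 2.25) = 0.4567
Accumulation ratio R = 1 / (1 − e^(−kτ)) = 1 / (1 − 0.4567) = 1.841

1.841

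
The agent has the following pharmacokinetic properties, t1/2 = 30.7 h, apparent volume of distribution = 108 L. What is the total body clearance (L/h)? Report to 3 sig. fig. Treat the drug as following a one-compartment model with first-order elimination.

2.44 L/h

k = ln2 / t½ = 0.693147 / 30.7 = 0.02258 h⁻¹
CL = k × Vd = 0.02258 × 108 = 2.439 L/h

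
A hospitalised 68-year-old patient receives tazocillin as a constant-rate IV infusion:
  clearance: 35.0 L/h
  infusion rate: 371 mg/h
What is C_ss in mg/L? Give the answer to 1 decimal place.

10.6 mg/L

At steady state Css = R₀ / CL = 371 / 35.00 = 10.60 mg/L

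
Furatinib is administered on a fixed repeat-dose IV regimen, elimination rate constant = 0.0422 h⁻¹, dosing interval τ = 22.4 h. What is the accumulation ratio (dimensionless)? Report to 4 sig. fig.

e^(−kτ) = e^(−0.04220 × 22.4) = 0.3886
Accumulation ratio R = 1 / (1 − e^(−kτ)) = 1 / (1 − 0.3886) = 1.636

1.636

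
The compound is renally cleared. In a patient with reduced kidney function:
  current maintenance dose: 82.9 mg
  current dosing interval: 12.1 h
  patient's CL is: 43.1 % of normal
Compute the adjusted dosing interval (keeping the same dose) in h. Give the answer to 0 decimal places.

To keep the same average steady-state level, dosing rate must scale with clearance.
CL ratio = 43.1 / 100 = 0.4310
New interval (same dose) = 12.1 / 0.4310 = 28.07 h

28 h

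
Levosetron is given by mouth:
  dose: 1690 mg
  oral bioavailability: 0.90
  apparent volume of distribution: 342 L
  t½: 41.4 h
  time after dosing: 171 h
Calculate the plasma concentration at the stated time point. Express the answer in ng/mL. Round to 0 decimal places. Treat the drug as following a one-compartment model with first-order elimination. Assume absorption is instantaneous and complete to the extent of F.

Amount reaching circulation = F × Dose = 0.90 × 1690 = 1521 mg
C₀ = F·Dose / Vd = 1521 / 342 = 4.447 mg/L
k = ln2 / t½ = 0.693147 / 41.4 = 0.01674 h⁻¹
C = C₀ · e^(−k·t) = 4.447 × e^(−0.01674 × 171)
  = 4.447 × 0.05712 = 0.2540 mg/L
Convert: 0.2540 mg/L × 1000 = 254.0 ng/mL

254 ng/mL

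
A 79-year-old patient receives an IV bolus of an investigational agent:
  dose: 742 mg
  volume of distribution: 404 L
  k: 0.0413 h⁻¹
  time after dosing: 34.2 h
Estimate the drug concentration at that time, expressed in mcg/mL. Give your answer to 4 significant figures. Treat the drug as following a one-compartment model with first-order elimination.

C₀ = Dose / Vd = 742.0 / 404 = 1.837 mg/L
C = C₀ · e^(−k·t) = 1.837 × e^(−0.04130 × 34.2)
  = 1.837 × 0.2435 = 0.4473 mg/L
(0.4473 mg/L = 0.4473 mcg/mL)

0.4473 mcg/mL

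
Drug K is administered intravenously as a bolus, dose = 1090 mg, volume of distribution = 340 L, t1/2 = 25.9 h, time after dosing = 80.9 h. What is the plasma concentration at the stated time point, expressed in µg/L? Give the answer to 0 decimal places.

C₀ = Dose / Vd = 1090 / 340 = 3.206 mg/L
k = ln2 / t½ = 0.693147 / 25.9 = 0.02676 h⁻¹
C = C₀ · e^(−k·t) = 3.206 × e^(−0.02676 × 80.9)
  = 3.206 × 0.1148 = 0.3680 mg/L
Convert: 0.3680 mg/L × 1000 = 368.0 µg/L

368 µg/L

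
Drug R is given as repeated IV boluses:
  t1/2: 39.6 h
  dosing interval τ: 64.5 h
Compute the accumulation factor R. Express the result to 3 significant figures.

1.48

k = ln2 / t½ = 0.693147 / 39.6 = 0.01750 h⁻¹
e^(−kτ) = e^(−0.01750 × 64.5) = 0.3234
Accumulation ratio R = 1 / (1 − e^(−kτ)) = 1 / (1 − 0.3234) = 1.478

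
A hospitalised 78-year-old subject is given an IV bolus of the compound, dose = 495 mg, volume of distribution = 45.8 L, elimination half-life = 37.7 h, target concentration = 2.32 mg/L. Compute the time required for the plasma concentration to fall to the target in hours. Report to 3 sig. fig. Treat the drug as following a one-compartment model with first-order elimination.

83.7 h

C₀ = Dose / Vd = 495.0 / 45.8 = 10.81 mg/L
k = ln2 / t½ = 0.693147 / 37.7 = 0.01839 h⁻¹
t = ln(C₀ / C) / k = ln(10.81 / 2.32) / 0.01839
  = ln(4.659) / 0.01839 = 1.539 / 0.01839 = 83.69 h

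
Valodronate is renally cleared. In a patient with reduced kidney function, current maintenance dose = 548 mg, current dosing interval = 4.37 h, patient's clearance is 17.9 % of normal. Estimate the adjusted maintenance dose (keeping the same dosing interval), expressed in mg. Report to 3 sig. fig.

98.1 mg

To keep the same average steady-state level, dosing rate must scale with clearance.
CL ratio = 17.9 / 100 = 0.1790
New dose (same interval) = 548 × 0.1790 = 98.09 mg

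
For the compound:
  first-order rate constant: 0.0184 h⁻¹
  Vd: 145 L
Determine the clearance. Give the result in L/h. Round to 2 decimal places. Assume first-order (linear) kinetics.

2.67 L/h

CL = k × Vd = 0.0184 × 145 = 2.668 L/h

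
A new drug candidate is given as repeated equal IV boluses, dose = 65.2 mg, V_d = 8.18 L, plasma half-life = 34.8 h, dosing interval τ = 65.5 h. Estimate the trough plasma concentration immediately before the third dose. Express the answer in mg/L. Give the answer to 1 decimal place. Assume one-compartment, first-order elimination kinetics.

2.7 mg/L

C₀ per dose = Dose / Vd = 65.2 / 8.18 = 7.971 mg/L
k = ln2 / t½ = 0.693147 / 34.8 = 0.01992 h⁻¹
Fraction remaining after one interval: r = e^(−kτ) = e^(−0.01992 × 65.5) = 0.2712
Before dose 3, 2 doses have been given (aged 1τ, 2τ).
C_trough = C₀ × (r + r²) = 7.971 × (0.2712 + 0.07355) = 2.748 mg/L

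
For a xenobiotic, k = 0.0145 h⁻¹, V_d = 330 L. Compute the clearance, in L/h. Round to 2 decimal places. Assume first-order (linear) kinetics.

4.79 L/h

CL = k × Vd = 0.0145 × 330 = 4.785 L/h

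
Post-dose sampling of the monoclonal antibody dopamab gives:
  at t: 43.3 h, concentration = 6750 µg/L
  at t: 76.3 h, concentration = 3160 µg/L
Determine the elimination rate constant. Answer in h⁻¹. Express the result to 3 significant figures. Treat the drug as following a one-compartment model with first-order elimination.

k = ln(C₁/C₂) / (t₂ − t₁) = ln(6750/3160) / (76.3 − 43.3)
  = 0.7590 / 33.00 = 0.02300 h⁻¹

0.0230 h⁻¹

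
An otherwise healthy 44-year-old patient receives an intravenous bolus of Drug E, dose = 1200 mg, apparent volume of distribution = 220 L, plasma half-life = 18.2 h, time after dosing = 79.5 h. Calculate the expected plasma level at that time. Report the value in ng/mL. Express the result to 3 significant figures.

C₀ = Dose / Vd = 1200 / 220 = 5.455 mg/L
k = ln2 / t½ = 0.693147 / 18.2 = 0.03809 h⁻¹
C = C₀ · e^(−k·t) = 5.455 × e^(−0.03809 × 79.5)
  = 5.455 × 0.04840 = 0.2640 mg/L
Convert: 0.2640 mg/L × 1000 = 264.0 ng/mL

264 ng/mL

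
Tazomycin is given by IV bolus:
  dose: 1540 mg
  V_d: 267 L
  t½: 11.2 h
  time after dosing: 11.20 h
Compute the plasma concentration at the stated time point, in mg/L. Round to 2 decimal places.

C₀ = Dose / Vd = 1540 / 267 = 5.768 mg/L
k = ln2 / t½ = 0.693147 / 11.2 = 0.06189 h⁻¹
t / t½ = 11.20 / 11.2 = 1 half-lives
C = C₀ × (1/2)^1 = 5.768 × 0.5000 = 2.884 mg/L

2.88 mg/L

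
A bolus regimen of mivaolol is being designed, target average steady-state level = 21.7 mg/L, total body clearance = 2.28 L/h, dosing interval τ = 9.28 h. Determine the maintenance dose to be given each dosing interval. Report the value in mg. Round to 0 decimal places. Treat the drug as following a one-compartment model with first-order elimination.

At steady state, Dose/τ = Css × CL.
Dose = Css × CL × τ = 21.7 × 2.280 × 9.28 = 459.1 mg

459 mg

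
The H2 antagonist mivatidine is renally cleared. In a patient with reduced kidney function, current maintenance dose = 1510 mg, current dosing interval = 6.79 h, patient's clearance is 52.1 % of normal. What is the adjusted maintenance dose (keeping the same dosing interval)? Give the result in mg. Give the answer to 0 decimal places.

787 mg

To keep the same average steady-state level, dosing rate must scale with clearance.
CL ratio = 52.1 / 100 = 0.5210
New dose (same interval) = 1510 × 0.5210 = 786.7 mg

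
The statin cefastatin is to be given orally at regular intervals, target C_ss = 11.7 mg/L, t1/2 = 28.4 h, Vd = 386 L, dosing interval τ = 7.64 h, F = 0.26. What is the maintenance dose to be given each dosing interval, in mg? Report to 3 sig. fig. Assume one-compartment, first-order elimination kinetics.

3240 mg

k = ln2 / t½ = 0.693147 / 28.4 = 0.02441 h⁻¹
CL = k × Vd = 0.02441 × 386 = 9.422 L/h
At steady state, F × (Dose/τ) = Css × CL.
Dose = Css × CL × τ / F = 11.7 × 9.422 × 7.64 / 0.26 = 3239 mg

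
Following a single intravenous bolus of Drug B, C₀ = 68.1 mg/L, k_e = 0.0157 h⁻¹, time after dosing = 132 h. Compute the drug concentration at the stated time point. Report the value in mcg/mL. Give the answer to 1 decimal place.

8.6 mcg/mL

C = C₀ · e^(−k·t) = 68.10 × e^(−0.01570 × 132)
  = 68.10 × 0.1259 = 8.574 mg/L
(8.574 mg/L = 8.574 mcg/mL)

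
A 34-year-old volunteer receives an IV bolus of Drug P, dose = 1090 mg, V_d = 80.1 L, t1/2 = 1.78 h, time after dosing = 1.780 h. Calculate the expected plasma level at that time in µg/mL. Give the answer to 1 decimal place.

C₀ = Dose / Vd = 1090 / 80.1 = 13.61 mg/L
k = ln2 / t½ = 0.693147 / 1.78 = 0.3894 h⁻¹
t / t½ = 1.780 / 1.78 = 1 half-lives
C = C₀ × (1/2)^1 = 13.61 × 0.5000 = 6.805 mg/L
(6.805 mg/L = 6.805 µg/mL)

6.8 µg/mL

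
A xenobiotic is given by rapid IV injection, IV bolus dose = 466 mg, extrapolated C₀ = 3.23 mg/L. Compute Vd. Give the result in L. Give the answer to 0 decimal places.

Vd = Dose / C₀ = 466.0 / 3.23 = 144.3 L

144 L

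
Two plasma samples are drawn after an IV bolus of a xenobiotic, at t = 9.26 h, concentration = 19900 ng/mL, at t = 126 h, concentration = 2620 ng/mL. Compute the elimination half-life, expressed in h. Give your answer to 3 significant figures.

k = ln(C₁/C₂) / (t₂ − t₁) = ln(19900/2620) / (126 − 9.26)
  = 2.028 / 116.7 = 0.01738 h⁻¹
t½ = ln2 / k = 0.693147 / 0.01738 = 39.88 h

39.9 h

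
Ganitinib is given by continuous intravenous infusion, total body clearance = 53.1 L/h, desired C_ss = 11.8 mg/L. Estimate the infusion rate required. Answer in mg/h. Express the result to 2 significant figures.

At steady state, infusion rate R₀ = Css × CL = 11.8 × 53.10 = 626.6 mg/h

630 mg/h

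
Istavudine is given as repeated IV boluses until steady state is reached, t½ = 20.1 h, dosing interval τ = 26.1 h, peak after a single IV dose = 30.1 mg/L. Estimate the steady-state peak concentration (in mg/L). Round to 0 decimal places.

k = ln2 / t½ = 0.693147 / 20.1 = 0.03448 h⁻¹
e^(−kτ) = e^(−0.03448 × 26.1) = 0.4066
Accumulation ratio R = 1 / (1 − e^(−kτ)) = 1 / (1 − 0.4066) = 1.685
Steady-state peak = C₀ × R = 30.1 × 1.685 = 50.72 mg/L

51 mg/L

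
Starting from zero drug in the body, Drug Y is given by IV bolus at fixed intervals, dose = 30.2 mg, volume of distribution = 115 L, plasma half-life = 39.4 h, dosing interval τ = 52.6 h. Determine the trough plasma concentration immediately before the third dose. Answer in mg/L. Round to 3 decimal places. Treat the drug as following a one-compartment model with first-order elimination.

0.145 mg/L

C₀ per dose = Dose / Vd = 30.2 / 115 = 0.2626 mg/L
k = ln2 / t½ = 0.693147 / 39.4 = 0.01759 h⁻¹
Fraction remaining after one interval: r = e^(−kτ) = e^(−0.01759 × 52.6) = 0.3964
Before dose 3, 2 doses have been given (aged 1τ, 2τ).
C_trough = C₀ × (r + r²) = 0.2626 × (0.3964 + 0.1571) = 0.1453 mg/L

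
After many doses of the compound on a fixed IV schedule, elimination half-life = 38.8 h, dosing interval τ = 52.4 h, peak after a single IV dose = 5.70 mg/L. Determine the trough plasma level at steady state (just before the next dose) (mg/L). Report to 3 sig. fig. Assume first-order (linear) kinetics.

3.68 mg/L

k = ln2 / t½ = 0.693147 / 38.8 = 0.01786 h⁻¹
e^(−kτ) = e^(−0.01786 × 52.4) = 0.3922
Accumulation ratio R = 1 / (1 − e^(−kτ)) = 1 / (1 − 0.3922) = 1.645
Steady-state trough = C₀ × R × e^(−kτ) = 5.70 × 1.645 × 0.3922 = 3.677 mg/L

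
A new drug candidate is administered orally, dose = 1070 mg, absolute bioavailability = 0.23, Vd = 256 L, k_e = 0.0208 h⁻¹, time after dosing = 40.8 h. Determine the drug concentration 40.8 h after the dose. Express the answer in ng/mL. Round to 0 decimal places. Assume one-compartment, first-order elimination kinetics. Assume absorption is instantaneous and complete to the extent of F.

411 ng/mL

Amount reaching circulation = F × Dose = 0.23 × 1070 = 246.1 mg
C₀ = F·Dose / Vd = 246.1 / 256 = 0.9613 mg/L
C = C₀ · e^(−k·t) = 0.9613 × e^(−0.02080 × 40.8)
  = 0.9613 × 0.4280 = 0.4114 mg/L
Convert: 0.4114 mg/L × 1000 = 411.4 ng/mL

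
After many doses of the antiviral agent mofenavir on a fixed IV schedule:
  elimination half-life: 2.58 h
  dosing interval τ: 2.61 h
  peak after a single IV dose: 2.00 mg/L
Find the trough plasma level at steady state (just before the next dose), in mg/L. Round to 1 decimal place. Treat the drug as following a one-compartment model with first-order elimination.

2.0 mg/L

k = ln2 / t½ = 0.693147 / 2.58 = 0.2687 h⁻¹
e^(−kτ) = e^(−0.2687 × 2.61) = 0.4959
Accumulation ratio R = 1 / (1 − e^(−kτ)) = 1 / (1 − 0.4959) = 1.984
Steady-state trough = C₀ × R × e^(−kτ) = 2.00 × 1.984 × 0.4959 = 1.968 mg/L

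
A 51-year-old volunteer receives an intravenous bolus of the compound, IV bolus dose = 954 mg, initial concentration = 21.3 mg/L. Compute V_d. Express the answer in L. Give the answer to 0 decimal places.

45 L

Vd = Dose / C₀ = 954.0 / 21.3 = 44.79 L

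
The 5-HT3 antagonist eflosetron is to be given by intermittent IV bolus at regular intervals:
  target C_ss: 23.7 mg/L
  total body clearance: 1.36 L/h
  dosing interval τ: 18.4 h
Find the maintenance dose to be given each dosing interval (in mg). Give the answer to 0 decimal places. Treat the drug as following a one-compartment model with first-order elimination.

At steady state, Dose/τ = Css × CL.
Dose = Css × CL × τ = 23.7 × 1.360 × 18.4 = 593.1 mg

593 mg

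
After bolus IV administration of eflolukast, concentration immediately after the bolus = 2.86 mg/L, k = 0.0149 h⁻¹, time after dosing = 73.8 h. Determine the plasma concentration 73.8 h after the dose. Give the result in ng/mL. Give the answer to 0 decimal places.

C = C₀ · e^(−k·t) = 2.860 × e^(−0.01490 × 73.8)
  = 2.860 × 0.3330 = 0.9524 mg/L
Convert: 0.9524 mg/L × 1000 = 952.4 ng/mL

952 ng/mL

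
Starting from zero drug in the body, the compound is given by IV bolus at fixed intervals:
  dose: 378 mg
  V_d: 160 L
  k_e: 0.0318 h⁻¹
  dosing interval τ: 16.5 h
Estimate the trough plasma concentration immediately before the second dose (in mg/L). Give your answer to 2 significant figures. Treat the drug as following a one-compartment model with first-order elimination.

1.4 mg/L

C₀ per dose = Dose / Vd = 378 / 160 = 2.363 mg/L
Fraction remaining after one interval: r = e^(−kτ) = e^(−0.03180 × 16.5) = 0.5917
Before dose 2, 1 dose has been given (aged 1τ).
C_trough = C₀ × r = 2.363 × 0.5917 = 1.398 mg/L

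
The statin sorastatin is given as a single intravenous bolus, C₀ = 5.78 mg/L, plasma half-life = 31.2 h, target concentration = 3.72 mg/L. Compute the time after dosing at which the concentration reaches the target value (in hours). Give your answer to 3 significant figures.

k = ln2 / t½ = 0.693147 / 31.2 = 0.02222 h⁻¹
t = ln(C₀ / C) / k = ln(5.780 / 3.72) / 0.02222
  = ln(1.554) / 0.02222 = 0.4408 / 0.02222 = 19.84 h

19.8 h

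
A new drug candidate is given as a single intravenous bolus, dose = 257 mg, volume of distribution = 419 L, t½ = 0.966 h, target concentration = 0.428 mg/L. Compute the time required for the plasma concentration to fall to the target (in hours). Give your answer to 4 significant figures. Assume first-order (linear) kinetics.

C₀ = Dose / Vd = 257.0 / 419 = 0.6134 mg/L
k = ln2 / t½ = 0.693147 / 0.966 = 0.7175 h⁻¹
t = ln(C₀ / C) / k = ln(0.6134 / 0.428) / 0.7175
  = ln(1.433) / 0.7175 = 0.3598 / 0.7175 = 0.5015 h

0.5015 h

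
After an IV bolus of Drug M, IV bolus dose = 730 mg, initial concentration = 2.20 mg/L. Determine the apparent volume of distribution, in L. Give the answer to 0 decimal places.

Vd = Dose / C₀ = 730.0 / 2.20 = 331.8 L

332 L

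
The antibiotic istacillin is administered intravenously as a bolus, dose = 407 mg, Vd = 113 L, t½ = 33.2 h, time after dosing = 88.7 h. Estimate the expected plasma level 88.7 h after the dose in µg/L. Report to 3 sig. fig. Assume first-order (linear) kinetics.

565 µg/L

C₀ = Dose / Vd = 407.0 / 113 = 3.602 mg/L
k = ln2 / t½ = 0.693147 / 33.2 = 0.02088 h⁻¹
C = C₀ · e^(−k·t) = 3.602 × e^(−0.02088 × 88.7)
  = 3.602 × 0.1569 = 0.5652 mg/L
Convert: 0.5652 mg/L × 1000 = 565.2 µg/L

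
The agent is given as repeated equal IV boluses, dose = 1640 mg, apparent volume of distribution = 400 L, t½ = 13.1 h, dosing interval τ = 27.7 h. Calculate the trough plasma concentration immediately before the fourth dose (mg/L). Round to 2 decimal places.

1.22 mg/L

C₀ per dose = Dose / Vd = 1640 / 400 = 4.100 mg/L
k = ln2 / t½ = 0.693147 / 13.1 = 0.05291 h⁻¹
Fraction remaining after one interval: r = e^(−kτ) = e^(−0.05291 × 27.7) = 0.2309
Before dose 4, 3 doses have been given (aged 1τ, 2τ, 3τ).
C_trough = C₀ × (r + r² + … + r^3) = C₀ × r(1−r^3)/(1−r)
        = 4.100 × 0.2309 × (1 − 0.01231) / (1 − 0.2309) = 1.216 mg/L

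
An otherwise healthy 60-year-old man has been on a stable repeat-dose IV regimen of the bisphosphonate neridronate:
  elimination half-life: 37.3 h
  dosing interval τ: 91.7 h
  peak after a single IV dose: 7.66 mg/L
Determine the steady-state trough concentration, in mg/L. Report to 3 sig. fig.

1.70 mg/L

k = ln2 / t½ = 0.693147 / 37.3 = 0.01858 h⁻¹
e^(−kτ) = e^(−0.01858 × 91.7) = 0.1820
Accumulation ratio R = 1 / (1 − e^(−kτ)) = 1 / (1 − 0.1820) = 1.222
Steady-state trough = C₀ × R × e^(−kτ) = 7.66 × 1.222 × 0.1820 = 1.704 mg/L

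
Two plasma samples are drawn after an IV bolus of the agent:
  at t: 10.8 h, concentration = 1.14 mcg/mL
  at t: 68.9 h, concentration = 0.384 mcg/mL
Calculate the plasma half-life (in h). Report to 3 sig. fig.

37.0 h

k = ln(C₁/C₂) / (t₂ − t₁) = ln(1.14/0.384) / (68.9 − 10.8)
  = 1.088 / 58.10 = 0.01873 h⁻¹
t½ = ln2 / k = 0.693147 / 0.01873 = 37.01 h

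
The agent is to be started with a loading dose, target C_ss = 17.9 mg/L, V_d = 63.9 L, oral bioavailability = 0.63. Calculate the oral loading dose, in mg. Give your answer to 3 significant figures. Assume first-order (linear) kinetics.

LD = Css × Vd / F = 17.9 × 63.9 / 0.63 = 1816 mg

1820 mg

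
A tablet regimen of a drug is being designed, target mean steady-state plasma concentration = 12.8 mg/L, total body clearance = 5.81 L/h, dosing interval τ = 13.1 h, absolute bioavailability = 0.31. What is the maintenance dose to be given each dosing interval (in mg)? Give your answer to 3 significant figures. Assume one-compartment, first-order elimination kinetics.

3140 mg

At steady state, F × (Dose/τ) = Css × CL.
Dose = Css × CL × τ / F = 12.8 × 5.810 × 13.1 / 0.31 = 3143 mg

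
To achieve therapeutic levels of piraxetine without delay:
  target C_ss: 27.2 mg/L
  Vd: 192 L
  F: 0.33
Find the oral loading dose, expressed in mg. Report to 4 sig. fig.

15830 mg

LD = Css × Vd / F = 27.2 × 192 / 0.33 = 15830 mg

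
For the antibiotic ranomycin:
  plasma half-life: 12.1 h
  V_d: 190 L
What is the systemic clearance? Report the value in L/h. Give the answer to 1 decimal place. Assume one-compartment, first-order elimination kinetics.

k = ln2 / t½ = 0.693147 / 12.1 = 0.05728 h⁻¹
CL = k × Vd = 0.05728 × 190 = 10.88 L/h

10.9 L/h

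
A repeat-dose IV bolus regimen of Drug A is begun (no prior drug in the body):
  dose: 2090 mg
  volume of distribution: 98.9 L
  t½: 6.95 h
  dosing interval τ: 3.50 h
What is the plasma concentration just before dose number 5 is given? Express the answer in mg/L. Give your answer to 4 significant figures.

C₀ per dose = Dose / Vd = 2090 / 98.9 = 21.13 mg/L
k = ln2 / t½ = 0.693147 / 6.95 = 0.09973 h⁻¹
Fraction remaining after one interval: r = e^(−kτ) = e^(−0.09973 × 3.50) = 0.7054
Before dose 5, 4 doses have been given (aged 1τ, 2τ, 3τ, 4τ).
C_trough = C₀ × (r + r² + … + r^4) = C₀ × r(1−r^4)/(1−r)
        = 21.13 × 0.7054 × (1 − 0.2476) / (1 − 0.7054) = 38.07 mg/L

38.07 mg/L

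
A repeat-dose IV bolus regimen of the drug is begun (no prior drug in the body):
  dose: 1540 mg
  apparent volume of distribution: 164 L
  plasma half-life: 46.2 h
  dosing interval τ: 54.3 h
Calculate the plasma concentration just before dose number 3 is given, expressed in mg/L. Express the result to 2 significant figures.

6.0 mg/L

C₀ per dose = Dose / Vd = 1540 / 164 = 9.390 mg/L
k = ln2 / t½ = 0.693147 / 46.2 = 0.01500 h⁻¹
Fraction remaining after one interval: r = e^(−kτ) = e^(−0.01500 × 54.3) = 0.4429
Before dose 3, 2 doses have been given (aged 1τ, 2τ).
C_trough = C₀ × (r + r²) = 9.390 × (0.4429 + 0.1962) = 6.001 mg/L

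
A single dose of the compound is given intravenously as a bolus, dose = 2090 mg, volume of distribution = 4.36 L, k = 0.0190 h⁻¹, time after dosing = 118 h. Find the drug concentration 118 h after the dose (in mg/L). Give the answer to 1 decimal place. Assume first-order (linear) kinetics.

C₀ = Dose / Vd = 2090 / 4.36 = 479.4 mg/L
C = C₀ · e^(−k·t) = 479.4 × e^(−0.01900 × 118)
  = 479.4 × 0.1062 = 50.91 mg/L

50.9 mg/L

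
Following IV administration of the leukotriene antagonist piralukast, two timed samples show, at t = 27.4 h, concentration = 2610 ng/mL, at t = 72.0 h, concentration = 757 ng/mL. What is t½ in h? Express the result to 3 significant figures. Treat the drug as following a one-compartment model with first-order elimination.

25.0 h

k = ln(C₁/C₂) / (t₂ − t₁) = ln(2610/757) / (72.0 − 27.4)
  = 1.238 / 44.60 = 0.02776 h⁻¹
t½ = ln2 / k = 0.693147 / 0.02776 = 24.97 h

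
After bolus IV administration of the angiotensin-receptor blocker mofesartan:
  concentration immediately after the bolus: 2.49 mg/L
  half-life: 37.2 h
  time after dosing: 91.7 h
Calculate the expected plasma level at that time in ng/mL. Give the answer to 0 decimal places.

451 ng/mL

k = ln2 / t½ = 0.693147 / 37.2 = 0.01863 h⁻¹
C = C₀ · e^(−k·t) = 2.490 × e^(−0.01863 × 91.7)
  = 2.490 × 0.1812 = 0.4512 mg/L
Convert: 0.4512 mg/L × 1000 = 451.2 ng/mL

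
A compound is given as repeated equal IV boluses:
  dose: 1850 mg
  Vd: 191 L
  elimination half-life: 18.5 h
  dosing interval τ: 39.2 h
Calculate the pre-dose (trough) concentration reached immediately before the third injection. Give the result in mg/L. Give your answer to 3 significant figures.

C₀ per dose = Dose / Vd = 1850 / 191 = 9.686 mg/L
k = ln2 / t½ = 0.693147 / 18.5 = 0.03747 h⁻¹
Fraction remaining after one interval: r = e^(−kτ) = e^(−0.03747 × 39.2) = 0.2302
Before dose 3, 2 doses have been given (aged 1τ, 2τ).
C_trough = C₀ × (r + r²) = 9.686 × (0.2302 + 0.05299) = 2.743 mg/L

2.74 mg/L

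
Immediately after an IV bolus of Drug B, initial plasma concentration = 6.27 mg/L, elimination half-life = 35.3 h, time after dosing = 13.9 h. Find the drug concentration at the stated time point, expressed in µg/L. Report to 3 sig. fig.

4770 µg/L

k = ln2 / t½ = 0.693147 / 35.3 = 0.01964 h⁻¹
C = C₀ · e^(−k·t) = 6.270 × e^(−0.01964 × 13.9)
  = 6.270 × 0.7611 = 4.772 mg/L
Convert: 4.772 mg/L × 1000 = 4772 µg/L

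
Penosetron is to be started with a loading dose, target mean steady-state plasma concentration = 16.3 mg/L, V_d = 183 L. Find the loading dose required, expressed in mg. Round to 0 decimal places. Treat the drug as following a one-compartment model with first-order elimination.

2983 mg

LD = Css × Vd = 16.3 × 183 = 2983 mg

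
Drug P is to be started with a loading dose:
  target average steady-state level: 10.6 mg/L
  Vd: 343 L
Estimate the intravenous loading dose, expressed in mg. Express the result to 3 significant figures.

3640 mg

LD = Css × Vd = 10.6 × 343 = 3636 mg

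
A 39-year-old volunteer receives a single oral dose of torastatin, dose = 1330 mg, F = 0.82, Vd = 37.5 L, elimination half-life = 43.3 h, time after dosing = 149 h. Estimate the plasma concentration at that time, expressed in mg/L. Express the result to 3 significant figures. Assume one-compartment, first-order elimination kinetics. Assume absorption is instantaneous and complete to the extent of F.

Amount reaching circulation = F × Dose = 0.82 × 1330 = 1091 mg
C₀ = F·Dose / Vd = 1091 / 37.5 = 29.09 mg/L
k = ln2 / t½ = 0.693147 / 43.3 = 0.01601 h⁻¹
C = C₀ · e^(−k·t) = 29.09 × e^(−0.01601 × 149)
  = 29.09 × 0.09204 = 2.677 mg/L

2.68 mg/L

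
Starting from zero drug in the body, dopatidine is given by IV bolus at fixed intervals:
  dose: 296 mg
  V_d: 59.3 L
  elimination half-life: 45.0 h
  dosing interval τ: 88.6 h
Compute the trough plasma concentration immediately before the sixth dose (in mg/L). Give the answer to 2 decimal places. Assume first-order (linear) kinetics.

1.71 mg/L

C₀ per dose = Dose / Vd = 296 / 59.3 = 4.992 mg/L
k = ln2 / t½ = 0.693147 / 45.0 = 0.01540 h⁻¹
Fraction remaining after one interval: r = e^(−kτ) = e^(−0.01540 × 88.6) = 0.2555
Before dose 6, 5 doses have been given (aged 1τ, 2τ, 3τ, 4τ, 5τ).
C_trough = C₀ × (r + r² + … + r^5) = C₀ × r(1−r^5)/(1−r)
        = 4.992 × 0.2555 × (1 − 0.001089) / (1 − 0.2555) = 1.711 mg/L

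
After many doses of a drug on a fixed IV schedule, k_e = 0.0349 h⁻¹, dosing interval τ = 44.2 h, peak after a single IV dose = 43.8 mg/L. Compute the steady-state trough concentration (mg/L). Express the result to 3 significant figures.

11.9 mg/L

e^(−kτ) = e^(−0.03490 × 44.2) = 0.2138
Accumulation ratio R = 1 / (1 − e^(−kτ)) = 1 / (1 − 0.2138) = 1.272
Steady-state trough = C₀ × R × e^(−kτ) = 43.8 × 1.272 × 0.2138 = 11.91 mg/L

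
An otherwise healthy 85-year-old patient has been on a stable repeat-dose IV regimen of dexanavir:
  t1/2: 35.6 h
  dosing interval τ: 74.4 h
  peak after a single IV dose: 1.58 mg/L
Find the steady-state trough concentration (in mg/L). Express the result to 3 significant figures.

0.485 mg/L

k = ln2 / t½ = 0.693147 / 35.6 = 0.01947 h⁻¹
e^(−kτ) = e^(−0.01947 × 74.4) = 0.2349
Accumulation ratio R = 1 / (1 − e^(−kτ)) = 1 / (1 − 0.2349) = 1.307
Steady-state trough = C₀ × R × e^(−kτ) = 1.58 × 1.307 × 0.2349 = 0.4851 mg/L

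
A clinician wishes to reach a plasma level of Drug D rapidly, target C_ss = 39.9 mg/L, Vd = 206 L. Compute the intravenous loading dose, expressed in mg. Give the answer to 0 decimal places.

LD = Css × Vd = 39.9 × 206 = 8219 mg

8219 mg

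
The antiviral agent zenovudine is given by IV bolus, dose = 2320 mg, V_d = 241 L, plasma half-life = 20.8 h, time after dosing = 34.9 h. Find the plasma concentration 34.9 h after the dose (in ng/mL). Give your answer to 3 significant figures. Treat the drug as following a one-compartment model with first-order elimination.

C₀ = Dose / Vd = 2320 / 241 = 9.627 mg/L
k = ln2 / t½ = 0.693147 / 20.8 = 0.03332 h⁻¹
C = C₀ · e^(−k·t) = 9.627 × e^(−0.03332 × 34.9)
  = 9.627 × 0.3126 = 3.009 mg/L
Convert: 3.009 mg/L × 1000 = 3009 ng/mL

3010 ng/mL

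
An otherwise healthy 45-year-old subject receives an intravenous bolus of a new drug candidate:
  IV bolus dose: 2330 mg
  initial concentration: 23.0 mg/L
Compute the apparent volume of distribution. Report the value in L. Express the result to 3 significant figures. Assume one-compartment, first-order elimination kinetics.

Vd = Dose / C₀ = 2330 / 23.0 = 101.3 L

101 L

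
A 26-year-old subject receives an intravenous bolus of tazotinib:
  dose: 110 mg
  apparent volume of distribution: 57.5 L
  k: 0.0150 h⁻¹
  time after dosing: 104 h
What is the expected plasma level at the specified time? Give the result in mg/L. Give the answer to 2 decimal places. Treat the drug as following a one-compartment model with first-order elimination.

0.40 mg/L

C₀ = Dose / Vd = 110.0 / 57.5 = 1.913 mg/L
C = C₀ · e^(−k·t) = 1.913 × e^(−0.01500 × 104)
  = 1.913 × 0.2101 = 0.4019 mg/L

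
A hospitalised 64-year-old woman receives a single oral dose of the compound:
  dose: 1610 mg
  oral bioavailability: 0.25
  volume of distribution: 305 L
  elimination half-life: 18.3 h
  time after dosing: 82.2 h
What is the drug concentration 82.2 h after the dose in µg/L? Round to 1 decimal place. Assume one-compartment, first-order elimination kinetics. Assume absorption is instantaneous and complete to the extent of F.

Amount reaching circulation = F × Dose = 0.25 × 1610 = 402.5 mg
C₀ = F·Dose / Vd = 402.5 / 305 = 1.320 mg/L
k = ln2 / t½ = 0.693147 / 18.3 = 0.03788 h⁻¹
C = C₀ · e^(−k·t) = 1.320 × e^(−0.03788 × 82.2)
  = 1.320 × 0.04443 = 0.05865 mg/L
Convert: 0.05865 mg/L × 1000 = 58.65 µg/L

58.7 µg/L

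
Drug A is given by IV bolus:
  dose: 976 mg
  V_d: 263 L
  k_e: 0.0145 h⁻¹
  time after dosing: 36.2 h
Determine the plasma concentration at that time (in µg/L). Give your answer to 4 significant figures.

2195 µg/L

C₀ = Dose / Vd = 976.0 / 263 = 3.711 mg/L
C = C₀ · e^(−k·t) = 3.711 × e^(−0.01450 × 36.2)
  = 3.711 × 0.5916 = 2.195 mg/L
Convert: 2.195 mg/L × 1000 = 2195 µg/L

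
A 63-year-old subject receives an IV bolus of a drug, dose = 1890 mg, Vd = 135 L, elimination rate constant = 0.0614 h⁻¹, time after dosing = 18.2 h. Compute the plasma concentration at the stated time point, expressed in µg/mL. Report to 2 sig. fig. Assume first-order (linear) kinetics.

C₀ = Dose / Vd = 1890 / 135 = 14.00 mg/L
C = C₀ · e^(−k·t) = 14.00 × e^(−0.06140 × 18.2)
  = 14.00 × 0.3271 = 4.579 mg/L
(4.579 mg/L = 4.579 µg/mL)

4.6 µg/mL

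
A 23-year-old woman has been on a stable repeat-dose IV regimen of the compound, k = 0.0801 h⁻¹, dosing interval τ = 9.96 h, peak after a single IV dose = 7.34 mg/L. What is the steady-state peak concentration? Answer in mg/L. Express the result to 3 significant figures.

13.4 mg/L

e^(−kτ) = e^(−0.08010 × 9.96) = 0.4503
Accumulation ratio R = 1 / (1 − e^(−kτ)) = 1 / (1 − 0.4503) = 1.819
Steady-state peak = C₀ × R = 7.34 × 1.819 = 13.35 mg/L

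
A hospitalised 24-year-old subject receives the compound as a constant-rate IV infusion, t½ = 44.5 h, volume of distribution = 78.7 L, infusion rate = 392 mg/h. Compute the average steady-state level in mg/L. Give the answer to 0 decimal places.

k = ln2 / t½ = 0.693147 / 44.5 = 0.01558 h⁻¹
CL = k × Vd = 0.01558 × 78.7 = 1.226 L/h
At steady state Css = R₀ / CL = 392 / 1.226 = 319.7 mg/L

320 mg/L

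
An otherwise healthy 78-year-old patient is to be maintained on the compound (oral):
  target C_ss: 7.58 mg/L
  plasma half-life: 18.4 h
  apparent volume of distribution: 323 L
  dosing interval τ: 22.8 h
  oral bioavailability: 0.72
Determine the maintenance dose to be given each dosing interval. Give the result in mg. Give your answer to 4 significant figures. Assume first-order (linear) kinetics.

2921 mg

k = ln2 / t½ = 0.693147 / 18.4 = 0.03767 h⁻¹
CL = k × Vd = 0.03767 × 323 = 12.17 L/h
At steady state, F × (Dose/τ) = Css × CL.
Dose = Css × CL × τ / F = 7.58 × 12.17 × 22.8 / 0.72 = 2921 mg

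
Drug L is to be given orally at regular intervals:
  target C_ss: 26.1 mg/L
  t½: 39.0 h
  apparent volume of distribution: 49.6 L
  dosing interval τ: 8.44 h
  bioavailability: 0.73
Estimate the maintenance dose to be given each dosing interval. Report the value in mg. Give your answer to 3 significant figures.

k = ln2 / t½ = 0.693147 / 39.0 = 0.01777 h⁻¹
CL = k × Vd = 0.01777 × 49.6 = 0.8814 L/h
At steady state, F × (Dose/τ) = Css × CL.
Dose = Css × CL × τ / F = 26.1 × 0.8814 × 8.44 / 0.73 = 266.0 mg

266 mg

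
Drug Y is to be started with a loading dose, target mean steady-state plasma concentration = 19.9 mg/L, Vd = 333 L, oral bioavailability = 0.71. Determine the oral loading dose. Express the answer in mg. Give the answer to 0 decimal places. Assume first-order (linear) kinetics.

LD = Css × Vd / F = 19.9 × 333 / 0.71 = 9333 mg

9333 mg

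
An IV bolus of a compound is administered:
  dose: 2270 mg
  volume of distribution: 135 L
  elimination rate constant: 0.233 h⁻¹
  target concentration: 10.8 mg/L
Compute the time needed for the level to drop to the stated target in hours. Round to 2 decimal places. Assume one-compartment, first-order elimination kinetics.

1.90 h

C₀ = Dose / Vd = 2270 / 135 = 16.81 mg/L
t = ln(C₀ / C) / k = ln(16.81 / 10.8) / 0.2330
  = ln(1.556) / 0.2330 = 0.4421 / 0.2330 = 1.897 h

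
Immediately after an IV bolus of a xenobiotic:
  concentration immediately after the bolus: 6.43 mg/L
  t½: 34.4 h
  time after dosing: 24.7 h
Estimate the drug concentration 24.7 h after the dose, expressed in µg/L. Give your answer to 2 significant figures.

k = ln2 / t½ = 0.693147 / 34.4 = 0.02015 h⁻¹
C = C₀ · e^(−k·t) = 6.430 × e^(−0.02015 × 24.7)
  = 6.430 × 0.6079 = 3.909 mg/L
Convert: 3.909 mg/L × 1000 = 3909 µg/L

3900 µg/L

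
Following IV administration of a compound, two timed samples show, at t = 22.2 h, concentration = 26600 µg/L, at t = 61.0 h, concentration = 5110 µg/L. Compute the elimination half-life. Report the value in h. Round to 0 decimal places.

16 h

k = ln(C₁/C₂) / (t₂ − t₁) = ln(26600/5110) / (61.0 − 22.2)
  = 1.650 / 38.80 = 0.04253 h⁻¹
t½ = ln2 / k = 0.693147 / 0.04253 = 16.30 h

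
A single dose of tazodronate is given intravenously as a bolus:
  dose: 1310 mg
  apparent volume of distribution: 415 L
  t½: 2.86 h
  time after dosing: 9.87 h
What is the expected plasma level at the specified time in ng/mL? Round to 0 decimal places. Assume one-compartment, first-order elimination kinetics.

289 ng/mL

C₀ = Dose / Vd = 1310 / 415 = 3.157 mg/L
k = ln2 / t½ = 0.693147 / 2.86 = 0.2424 h⁻¹
C = C₀ · e^(−k·t) = 3.157 × e^(−0.2424 × 9.87)
  = 3.157 × 0.09140 = 0.2885 mg/L
Convert: 0.2885 mg/L × 1000 = 288.5 ng/mL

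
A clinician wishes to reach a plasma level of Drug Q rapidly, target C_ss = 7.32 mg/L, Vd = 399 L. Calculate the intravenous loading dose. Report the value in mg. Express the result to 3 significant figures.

LD = Css × Vd = 7.32 × 399 = 2921 mg

2920 mg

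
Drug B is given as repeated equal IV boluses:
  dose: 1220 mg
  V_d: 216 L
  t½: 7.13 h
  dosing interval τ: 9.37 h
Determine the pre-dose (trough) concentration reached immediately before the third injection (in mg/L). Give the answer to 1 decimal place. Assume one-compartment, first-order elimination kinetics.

3.2 mg/L

C₀ per dose = Dose / Vd = 1220 / 216 = 5.648 mg/L
k = ln2 / t½ = 0.693147 / 7.13 = 0.09722 h⁻¹
Fraction remaining after one interval: r = e^(−kτ) = e^(−0.09722 × 9.37) = 0.4021
Before dose 3, 2 doses have been given (aged 1τ, 2τ).
C_trough = C₀ × (r + r²) = 5.648 × (0.4021 + 0.1617) = 3.184 mg/L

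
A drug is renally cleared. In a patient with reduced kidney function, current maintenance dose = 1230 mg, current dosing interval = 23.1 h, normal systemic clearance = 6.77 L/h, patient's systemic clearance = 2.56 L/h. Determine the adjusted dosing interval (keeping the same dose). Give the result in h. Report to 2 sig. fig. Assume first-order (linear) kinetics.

61 h

To keep the same average steady-state level, dosing rate must scale with clearance.
CL ratio = 2.56 / 6.77 = 0.3781
New interval (same dose) = 23.1 / 0.3781 = 61.09 h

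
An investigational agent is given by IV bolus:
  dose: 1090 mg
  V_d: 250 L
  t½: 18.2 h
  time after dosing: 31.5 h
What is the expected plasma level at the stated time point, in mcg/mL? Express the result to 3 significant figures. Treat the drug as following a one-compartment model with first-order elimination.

C₀ = Dose / Vd = 1090 / 250 = 4.360 mg/L
k = ln2 / t½ = 0.693147 / 18.2 = 0.03809 h⁻¹
C = C₀ · e^(−k·t) = 4.360 × e^(−0.03809 × 31.5)
  = 4.360 × 0.3012 = 1.313 mg/L
(1.313 mg/L = 1.313 mcg/mL)

1.31 mcg/mL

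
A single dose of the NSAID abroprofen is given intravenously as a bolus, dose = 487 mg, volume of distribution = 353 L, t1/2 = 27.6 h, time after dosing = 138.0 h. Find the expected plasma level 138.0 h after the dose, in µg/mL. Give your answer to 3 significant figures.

0.0431 µg/mL

C₀ = Dose / Vd = 487.0 / 353 = 1.380 mg/L
k = ln2 / t½ = 0.693147 / 27.6 = 0.02511 h⁻¹
t / t½ = 138.0 / 27.6 = 5 half-lives
C = C₀ × (1/2)^5 = 1.380 × 0.03125 = 0.04313 mg/L
(0.04313 mg/L = 0.04313 µg/mL)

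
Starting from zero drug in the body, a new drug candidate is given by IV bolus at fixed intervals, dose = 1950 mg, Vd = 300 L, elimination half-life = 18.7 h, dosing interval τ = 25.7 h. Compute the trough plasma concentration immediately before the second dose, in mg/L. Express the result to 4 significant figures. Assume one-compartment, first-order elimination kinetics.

C₀ per dose = Dose / Vd = 1950 / 300 = 6.500 mg/L
k = ln2 / t½ = 0.693147 / 18.7 = 0.03707 h⁻¹
Fraction remaining after one interval: r = e^(−kτ) = e^(−0.03707 × 25.7) = 0.3857
Before dose 2, 1 dose has been given (aged 1τ).
C_trough = C₀ × r = 6.500 × 0.3857 = 2.507 mg/L

2.507 mg/L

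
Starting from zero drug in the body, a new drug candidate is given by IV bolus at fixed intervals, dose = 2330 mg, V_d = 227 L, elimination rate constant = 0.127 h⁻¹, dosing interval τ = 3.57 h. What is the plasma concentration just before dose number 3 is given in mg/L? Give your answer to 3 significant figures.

C₀ per dose = Dose / Vd = 2330 / 227 = 10.26 mg/L
Fraction remaining after one interval: r = e^(−kτ) = e^(−0.1270 × 3.57) = 0.6355
Before dose 3, 2 doses have been given (aged 1τ, 2τ).
C_trough = C₀ × (r + r²) = 10.26 × (0.6355 + 0.4039) = 10.66 mg/L

10.7 mg/L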